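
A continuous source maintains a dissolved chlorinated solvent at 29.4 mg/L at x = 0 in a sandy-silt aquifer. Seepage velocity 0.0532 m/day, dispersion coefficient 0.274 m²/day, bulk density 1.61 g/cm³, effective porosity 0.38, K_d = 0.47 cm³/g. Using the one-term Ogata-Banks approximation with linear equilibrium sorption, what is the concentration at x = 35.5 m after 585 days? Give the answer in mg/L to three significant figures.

0.226 mg/L

Retardation factor R = 1 + ρ_b·K_d/n = 1 + 1.61 × 0.47/0.38 = 2.991.
Sorption retards both mechanisms: v_R = v/R = 0.01779 m/day, D_R = D/R = 0.09161 m²/day.
v_R·t = 0.01779 × 585 = 10.40715 m; 2√(D_R t) = 14.64 m; argument = (35.5 − 10.40715)/14.64 = 1.714.
C = C₀ × ½·erfc(1.714) = 29.4 × 0.007676 = 0.226 mg/L.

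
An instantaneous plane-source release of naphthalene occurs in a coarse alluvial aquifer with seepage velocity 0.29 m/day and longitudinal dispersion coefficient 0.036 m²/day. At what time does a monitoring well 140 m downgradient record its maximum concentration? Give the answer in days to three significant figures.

482 days

For the 1D instantaneous-source solution, setting ∂C/∂t = 0 at fixed x gives v²t² + 2Dt − x² = 0, so t = (√(D² + v²x²) − D)/v².
√(D² + v²x²) = √(0.036² + 0.29² × 140²) = 40.60; v² = 0.0841.
t = (40.60 − 0.036)/0.0841 = 482 days (vs. the pure-advection estimate x/v = 483 d).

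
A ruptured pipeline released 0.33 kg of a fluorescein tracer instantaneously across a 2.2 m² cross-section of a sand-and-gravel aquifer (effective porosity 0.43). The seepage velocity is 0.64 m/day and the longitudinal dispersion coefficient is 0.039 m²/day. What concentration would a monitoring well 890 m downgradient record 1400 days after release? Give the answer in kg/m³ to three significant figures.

0.0113 kg/m³

For an instantaneous plane source, C(x,t) = M/(n_e·A·√(4πDt)) · exp(−(x−vt)²/(4Dt)), with n_e·A the pore (flow) area.
Plume center vt = 0.64 × 1400 = 896 m, so the well at 890 m is 6 m upgradient of the peak.
√(4πDt) = 26.19 m, giving peak height M/(n_e·A·√(4πDt)) = 0.33/(0.43 × 2.2 × 26.19) = 0.01332 kg/m³.
(x−vt)²/(4Dt) = (-6)²/(4 × 0.039 × 1400) = 0.1648; exp(−0.1648) = 0.8481.
C = 0.01332 × 0.8481 = 0.0113 kg/m³.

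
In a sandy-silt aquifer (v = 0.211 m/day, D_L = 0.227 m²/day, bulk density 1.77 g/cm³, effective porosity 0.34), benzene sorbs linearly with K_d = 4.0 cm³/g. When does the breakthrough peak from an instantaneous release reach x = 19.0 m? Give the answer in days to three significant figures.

1860 days

Retardation factor R = 1 + ρ_b·K_d/n = 1 + 1.77 × 4.0/0.34 = 21.82.
Sorption retards both mechanisms: v_R = v/R = 0.009670 m/day, D_R = D/R = 0.01040 m²/day.
Peak time from v_R²t² + 2D_R t − x² = 0: t = (√(D_R² + v_R²x²) − D_R)/v_R².
√(D_R² + v_R²x²) = √(0.01040² + 0.009670² × 19.0²) = 0.1840; v_R² = 9.351e-05.
t = (0.1840 − 0.01040)/9.351e-05 = 1860 days.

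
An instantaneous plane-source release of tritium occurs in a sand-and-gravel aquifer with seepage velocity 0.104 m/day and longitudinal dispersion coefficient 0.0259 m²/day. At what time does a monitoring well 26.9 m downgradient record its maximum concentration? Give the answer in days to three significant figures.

256 days

For the 1D instantaneous-source solution, setting ∂C/∂t = 0 at fixed x gives v²t² + 2Dt − x² = 0, so t = (√(D² + v²x²) − D)/v².
√(D² + v²x²) = √(0.0259² + 0.104² × 26.9²) = 2.798; v² = 0.010816.
t = (2.798 − 0.0259)/0.010816 = 256 days (vs. the pure-advection estimate x/v = 259 d).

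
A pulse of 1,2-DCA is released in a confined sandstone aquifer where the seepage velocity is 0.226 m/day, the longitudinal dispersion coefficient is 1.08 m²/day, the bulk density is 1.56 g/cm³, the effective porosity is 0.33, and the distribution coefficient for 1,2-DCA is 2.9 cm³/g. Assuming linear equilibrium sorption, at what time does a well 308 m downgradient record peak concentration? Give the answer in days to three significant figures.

19700 days

Retardation factor R = 1 + ρ_b·K_d/n = 1 + 1.56 × 2.9/0.33 = 14.71.
Sorption retards both mechanisms: v_R = v/R = 0.01536 m/day, D_R = D/R = 0.07342 m²/day.
Peak time from v_R²t² + 2D_R t − x² = 0: t = (√(D_R² + v_R²x²) − D_R)/v_R².
√(D_R² + v_R²x²) = √(0.07342² + 0.01536² × 308²) = 4.731; v_R² = 0.0002359.
t = (4.731 − 0.07342)/0.0002359 = 19700 days.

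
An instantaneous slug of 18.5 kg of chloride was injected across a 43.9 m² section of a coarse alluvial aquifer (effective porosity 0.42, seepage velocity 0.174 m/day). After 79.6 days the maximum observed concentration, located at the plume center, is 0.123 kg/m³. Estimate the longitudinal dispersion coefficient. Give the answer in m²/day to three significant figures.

At the plume center C_max = M/(n_e·A·√(4πDt)), so D = M²/(4πt·(n_e·A·C_max)²).
n_e·A·C_max = 0.42 × 43.9 × 0.123 = 2.268 kg/m.
D = 18.5²/(4π × 79.6 × 2.268²) = 0.0665 m²/day.

0.0665 m²/day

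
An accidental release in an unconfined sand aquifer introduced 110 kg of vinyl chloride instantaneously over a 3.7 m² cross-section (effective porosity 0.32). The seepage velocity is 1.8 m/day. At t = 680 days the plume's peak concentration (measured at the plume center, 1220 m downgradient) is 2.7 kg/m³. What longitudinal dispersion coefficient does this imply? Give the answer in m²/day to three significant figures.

0.139 m²/day

At the plume center C_max = M/(n_e·A·√(4πDt)), so D = M²/(4πt·(n_e·A·C_max)²).
n_e·A·C_max = 0.32 × 3.7 × 2.7 = 3.197 kg/m.
D = 110²/(4π × 680 × 3.197²) = 0.139 m²/day.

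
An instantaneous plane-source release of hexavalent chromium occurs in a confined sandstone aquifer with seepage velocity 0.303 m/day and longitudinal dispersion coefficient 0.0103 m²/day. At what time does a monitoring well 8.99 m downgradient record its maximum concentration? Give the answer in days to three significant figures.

For the 1D instantaneous-source solution, setting ∂C/∂t = 0 at fixed x gives v²t² + 2Dt − x² = 0, so t = (√(D² + v²x²) − D)/v².
√(D² + v²x²) = √(0.0103² + 0.303² × 8.99²) = 2.724; v² = 0.091809.
t = (2.724 − 0.0103)/0.091809 = 29.6 days (vs. the pure-advection estimate x/v = 29.7 d).

29.6 days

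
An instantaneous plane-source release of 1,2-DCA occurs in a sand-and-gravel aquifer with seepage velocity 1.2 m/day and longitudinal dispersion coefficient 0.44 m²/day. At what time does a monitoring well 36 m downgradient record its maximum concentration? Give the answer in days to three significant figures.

For the 1D instantaneous-source solution, setting ∂C/∂t = 0 at fixed x gives v²t² + 2Dt − x² = 0, so t = (√(D² + v²x²) − D)/v².
√(D² + v²x²) = √(0.44² + 1.2² × 36²) = 43.20; v² = 1.44.
t = (43.20 − 0.44)/1.44 = 29.7 days (vs. the pure-advection estimate x/v = 30.0 d).

29.7 days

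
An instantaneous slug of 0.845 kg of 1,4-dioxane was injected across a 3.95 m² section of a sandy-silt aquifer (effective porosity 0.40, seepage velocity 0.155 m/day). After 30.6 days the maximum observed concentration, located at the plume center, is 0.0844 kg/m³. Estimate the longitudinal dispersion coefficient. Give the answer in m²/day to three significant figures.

At the plume center C_max = M/(n_e·A·√(4πDt)), so D = M²/(4πt·(n_e·A·C_max)²).
n_e·A·C_max = 0.40 × 3.95 × 0.0844 = 0.1334 kg/m.
D = 0.845²/(4π × 30.6 × 0.1334²) = 0.104 m²/day.

0.104 m²/day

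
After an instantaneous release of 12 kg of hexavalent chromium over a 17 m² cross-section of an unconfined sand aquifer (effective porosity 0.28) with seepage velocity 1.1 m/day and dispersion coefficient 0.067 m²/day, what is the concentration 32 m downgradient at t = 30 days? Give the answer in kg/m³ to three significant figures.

0.443 kg/m³

For an instantaneous plane source, C(x,t) = M/(n_e·A·√(4πDt)) · exp(−(x−vt)²/(4Dt)), with n_e·A the pore (flow) area.
Plume center vt = 1.1 × 30 = 33 m, so the well at 32 m is 1 m upgradient of the peak.
√(4πDt) = 5.026 m, giving peak height M/(n_e·A·√(4πDt)) = 12/(0.28 × 17 × 5.026) = 0.5016 kg/m³.
(x−vt)²/(4Dt) = (-1)²/(4 × 0.067 × 30) = 0.1244; exp(−0.1244) = 0.8830.
C = 0.5016 × 0.8830 = 0.443 kg/m³.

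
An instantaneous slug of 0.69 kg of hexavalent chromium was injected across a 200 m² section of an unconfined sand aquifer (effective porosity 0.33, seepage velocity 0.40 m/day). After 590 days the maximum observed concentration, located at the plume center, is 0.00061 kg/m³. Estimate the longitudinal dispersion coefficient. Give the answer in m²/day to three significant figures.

At the plume center C_max = M/(n_e·A·√(4πDt)), so D = M²/(4πt·(n_e·A·C_max)²).
n_e·A·C_max = 0.33 × 200 × 0.00061 = 0.04026 kg/m.
D = 0.69²/(4π × 590 × 0.04026²) = 0.0396 m²/day.

0.0396 m²/day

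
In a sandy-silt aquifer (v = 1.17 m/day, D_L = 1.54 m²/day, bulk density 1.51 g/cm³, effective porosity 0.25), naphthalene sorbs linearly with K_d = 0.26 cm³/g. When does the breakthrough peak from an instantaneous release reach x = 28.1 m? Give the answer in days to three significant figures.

58.9 days

Retardation factor R = 1 + ρ_b·K_d/n = 1 + 1.51 × 0.26/0.25 = 2.570.
Sorption retards both mechanisms: v_R = v/R = 0.4553 m/day, D_R = D/R = 0.5992 m²/day.
Peak time from v_R²t² + 2D_R t − x² = 0: t = (√(D_R² + v_R²x²) − D_R)/v_R².
√(D_R² + v_R²x²) = √(0.5992² + 0.4553² × 28.1²) = 12.81; v_R² = 0.2073.
t = (12.81 − 0.5992)/0.2073 = 58.9 days.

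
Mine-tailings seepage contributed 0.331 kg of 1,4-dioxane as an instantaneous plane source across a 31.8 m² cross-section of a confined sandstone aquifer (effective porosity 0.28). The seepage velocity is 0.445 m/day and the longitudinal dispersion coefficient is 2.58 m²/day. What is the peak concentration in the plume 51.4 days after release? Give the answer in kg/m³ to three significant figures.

The peak of an instantaneous 1D plume sits at x = vt; there the Gaussian factor is 1 and C_max = M/(n_e·A·√(4πDt)), where n_e·A is the pore area the mass is dissolved in.
√(4πDt) = √(4π × 2.58 × 51.4) = 40.82 m, so C_max = 0.331/(0.28 × 31.8 × 40.82) = 0.000911 kg/m³.

0.000911 kg/m³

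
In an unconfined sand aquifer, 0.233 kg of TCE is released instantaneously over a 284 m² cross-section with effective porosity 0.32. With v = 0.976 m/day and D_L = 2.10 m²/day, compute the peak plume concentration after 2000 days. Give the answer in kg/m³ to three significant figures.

1.12e-05 kg/m³

The peak of an instantaneous 1D plume sits at x = vt; there the Gaussian factor is 1 and C_max = M/(n_e·A·√(4πDt)), where n_e·A is the pore area the mass is dissolved in.
√(4πDt) = √(4π × 2.10 × 2000) = 229.7 m, so C_max = 0.233/(0.32 × 284 × 229.7) = 1.12e-05 kg/m³.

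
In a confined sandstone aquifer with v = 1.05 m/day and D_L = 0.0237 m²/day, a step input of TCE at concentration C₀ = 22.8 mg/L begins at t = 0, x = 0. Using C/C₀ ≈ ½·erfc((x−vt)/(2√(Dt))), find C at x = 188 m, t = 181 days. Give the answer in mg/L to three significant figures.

17.3 mg/L

For a continuous step input, C/C₀ ≈ ½·erfc((x−vt)/(2√(Dt))).
vt = 1.05 × 181 = 190.05 m and 2√(Dt) = 2√(0.0237 × 181) = 4.142 m.
Argument (x−vt)/(2√(Dt)) = (188 − 190.05)/4.142 = -0.4949; ½·erfc(-0.4949) = 0.7580.
C = 22.8 × 0.7580 = 17.3 mg/L.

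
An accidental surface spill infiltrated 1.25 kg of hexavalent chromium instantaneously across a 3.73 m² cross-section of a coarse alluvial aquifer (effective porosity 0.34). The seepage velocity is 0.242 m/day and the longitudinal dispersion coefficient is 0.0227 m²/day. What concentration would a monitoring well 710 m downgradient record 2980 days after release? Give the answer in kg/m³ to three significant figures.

0.0213 kg/m³

For an instantaneous plane source, C(x,t) = M/(n_e·A·√(4πDt)) · exp(−(x−vt)²/(4Dt)), with n_e·A the pore (flow) area.
Plume center vt = 0.242 × 2980 = 721.16 m, so the well at 710 m is 11.16 m upgradient of the peak.
√(4πDt) = 29.16 m, giving peak height M/(n_e·A·√(4πDt)) = 1.25/(0.34 × 3.73 × 29.16) = 0.03380 kg/m³.
(x−vt)²/(4Dt) = (-11.16)²/(4 × 0.0227 × 2980) = 0.4603; exp(−0.4603) = 0.6311.
C = 0.03380 × 0.6311 = 0.0213 kg/m³.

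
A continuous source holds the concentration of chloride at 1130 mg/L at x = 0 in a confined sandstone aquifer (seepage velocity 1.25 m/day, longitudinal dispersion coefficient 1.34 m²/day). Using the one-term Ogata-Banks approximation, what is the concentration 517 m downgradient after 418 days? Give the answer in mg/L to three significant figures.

For a continuous step input, C/C₀ ≈ ½·erfc((x−vt)/(2√(Dt))).
vt = 1.25 × 418 = 522.5 m and 2√(Dt) = 2√(1.34 × 418) = 47.33 m.
Argument (x−vt)/(2√(Dt)) = (517 − 522.5)/47.33 = -0.1162; ½·erfc(-0.1162) = 0.5653.
C = 1130 × 0.5653 = 639 mg/L.

639 mg/L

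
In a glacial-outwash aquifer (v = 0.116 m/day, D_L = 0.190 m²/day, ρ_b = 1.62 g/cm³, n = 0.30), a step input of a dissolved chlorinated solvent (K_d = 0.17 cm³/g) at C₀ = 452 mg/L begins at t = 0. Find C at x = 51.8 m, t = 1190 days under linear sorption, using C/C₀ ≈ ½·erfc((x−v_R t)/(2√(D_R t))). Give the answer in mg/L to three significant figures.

409 mg/L

Retardation factor R = 1 + ρ_b·K_d/n = 1 + 1.62 × 0.17/0.30 = 1.918.
Sorption retards both mechanisms: v_R = v/R = 0.06048 m/day, D_R = D/R = 0.09906 m²/day.
v_R·t = 0.06048 × 1190 = 71.9712 m; 2√(D_R t) = 21.71 m; argument = (51.8 − 71.9712)/21.71 = -0.9291.
C = C₀ × ½·erfc(-0.9291) = 452 × 0.9056 = 409 mg/L.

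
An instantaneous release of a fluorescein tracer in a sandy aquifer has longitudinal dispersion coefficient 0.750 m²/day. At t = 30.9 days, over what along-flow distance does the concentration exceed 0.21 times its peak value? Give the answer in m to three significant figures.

24.1 m

The plume is Gaussian with σ = √(2Dt) = √(2 × 0.750 × 30.9) = 6.808 m.
C/C_peak = exp(−Δx²/(2σ²)) = 0.21 ⇒ Δx = σ·√(−2 ln 0.21) = 6.808 × 1.767 = 12.03 m.
Width = 2Δx = 24.1 m.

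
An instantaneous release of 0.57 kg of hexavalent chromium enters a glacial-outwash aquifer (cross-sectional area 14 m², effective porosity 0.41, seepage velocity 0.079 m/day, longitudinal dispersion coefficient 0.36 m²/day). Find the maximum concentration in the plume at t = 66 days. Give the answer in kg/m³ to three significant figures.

The peak of an instantaneous 1D plume sits at x = vt; there the Gaussian factor is 1 and C_max = M/(n_e·A·√(4πDt)), where n_e·A is the pore area the mass is dissolved in.
√(4πDt) = √(4π × 0.36 × 66) = 17.28 m, so C_max = 0.57/(0.41 × 14 × 17.28) = 0.00575 kg/m³.

0.00575 kg/m³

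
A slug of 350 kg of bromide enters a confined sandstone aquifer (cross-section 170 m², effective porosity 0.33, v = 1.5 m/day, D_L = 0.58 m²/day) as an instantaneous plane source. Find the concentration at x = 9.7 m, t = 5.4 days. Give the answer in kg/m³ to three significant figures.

For an instantaneous plane source, C(x,t) = M/(n_e·A·√(4πDt)) · exp(−(x−vt)²/(4Dt)), with n_e·A the pore (flow) area.
Plume center vt = 1.5 × 5.4 = 8.1 m, so the well at 9.7 m is 1.6 m downgradient of the peak.
√(4πDt) = 6.274 m, giving peak height M/(n_e·A·√(4πDt)) = 350/(0.33 × 170 × 6.274) = 0.9944 kg/m³.
(x−vt)²/(4Dt) = (1.6)²/(4 × 0.58 × 5.4) = 0.2043; exp(−0.2043) = 0.8152.
C = 0.9944 × 0.8152 = 0.811 kg/m³.

0.811 kg/m³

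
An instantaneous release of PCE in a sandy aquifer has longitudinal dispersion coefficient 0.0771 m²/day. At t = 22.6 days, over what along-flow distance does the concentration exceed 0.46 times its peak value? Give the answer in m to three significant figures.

The plume is Gaussian with σ = √(2Dt) = √(2 × 0.0771 × 22.6) = 1.867 m.
C/C_peak = exp(−Δx²/(2σ²)) = 0.46 ⇒ Δx = σ·√(−2 ln 0.46) = 1.867 × 1.246 = 2.326 m.
Width = 2Δx = 4.65 m.

4.65 m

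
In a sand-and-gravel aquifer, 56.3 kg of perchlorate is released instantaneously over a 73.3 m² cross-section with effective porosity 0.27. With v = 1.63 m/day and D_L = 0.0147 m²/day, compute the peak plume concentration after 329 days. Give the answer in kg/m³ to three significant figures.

The peak of an instantaneous 1D plume sits at x = vt; there the Gaussian factor is 1 and C_max = M/(n_e·A·√(4πDt)), where n_e·A is the pore area the mass is dissolved in.
√(4πDt) = √(4π × 0.0147 × 329) = 7.796 m, so C_max = 56.3/(0.27 × 73.3 × 7.796) = 0.365 kg/m³.

0.365 kg/m³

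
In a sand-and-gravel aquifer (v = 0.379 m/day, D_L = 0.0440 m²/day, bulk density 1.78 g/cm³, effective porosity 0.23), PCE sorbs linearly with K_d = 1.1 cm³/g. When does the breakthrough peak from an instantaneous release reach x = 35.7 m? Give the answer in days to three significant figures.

893 days

Retardation factor R = 1 + ρ_b·K_d/n = 1 + 1.78 × 1.1/0.23 = 9.513.
Sorption retards both mechanisms: v_R = v/R = 0.03984 m/day, D_R = D/R = 0.004625 m²/day.
Peak time from v_R²t² + 2D_R t − x² = 0: t = (√(D_R² + v_R²x²) − D_R)/v_R².
√(D_R² + v_R²x²) = √(0.004625² + 0.03984² × 35.7²) = 1.422; v_R² = 0.001587.
t = (1.422 − 0.004625)/0.001587 = 893 days.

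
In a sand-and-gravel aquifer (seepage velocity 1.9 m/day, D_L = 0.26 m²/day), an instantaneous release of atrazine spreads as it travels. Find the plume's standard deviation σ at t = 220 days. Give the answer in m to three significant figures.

10.7 m

Dispersive spreading gives a Gaussian with σ² = 2Dt; advection only shifts the center.
σ = √(2 × 0.26 × 220) = 10.7 m.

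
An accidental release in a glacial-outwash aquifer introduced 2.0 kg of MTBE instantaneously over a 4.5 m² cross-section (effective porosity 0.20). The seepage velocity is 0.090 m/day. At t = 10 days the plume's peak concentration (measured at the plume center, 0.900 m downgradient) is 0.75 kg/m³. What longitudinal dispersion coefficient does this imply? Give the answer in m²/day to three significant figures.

At the plume center C_max = M/(n_e·A·√(4πDt)), so D = M²/(4πt·(n_e·A·C_max)²).
n_e·A·C_max = 0.20 × 4.5 × 0.75 = 0.6750 kg/m.
D = 2.0²/(4π × 10 × 0.6750²) = 0.0699 m²/day.

0.0699 m²/day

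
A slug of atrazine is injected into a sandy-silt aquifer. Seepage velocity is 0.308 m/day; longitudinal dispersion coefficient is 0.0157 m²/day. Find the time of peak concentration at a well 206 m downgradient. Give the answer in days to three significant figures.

For the 1D instantaneous-source solution, setting ∂C/∂t = 0 at fixed x gives v²t² + 2Dt − x² = 0, so t = (√(D² + v²x²) − D)/v².
√(D² + v²x²) = √(0.0157² + 0.308² × 206²) = 63.45; v² = 0.094864.
t = (63.45 − 0.0157)/0.094864 = 669 days (vs. the pure-advection estimate x/v = 669 d).

669 days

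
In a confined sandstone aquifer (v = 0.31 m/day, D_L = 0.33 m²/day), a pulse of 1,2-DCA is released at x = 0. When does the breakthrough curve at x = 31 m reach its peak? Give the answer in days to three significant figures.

96.6 days

For the 1D instantaneous-source solution, setting ∂C/∂t = 0 at fixed x gives v²t² + 2Dt − x² = 0, so t = (√(D² + v²x²) − D)/v².
√(D² + v²x²) = √(0.33² + 0.31² × 31²) = 9.616; v² = 0.0961.
t = (9.616 − 0.33)/0.0961 = 96.6 days (vs. the pure-advection estimate x/v = 100 d).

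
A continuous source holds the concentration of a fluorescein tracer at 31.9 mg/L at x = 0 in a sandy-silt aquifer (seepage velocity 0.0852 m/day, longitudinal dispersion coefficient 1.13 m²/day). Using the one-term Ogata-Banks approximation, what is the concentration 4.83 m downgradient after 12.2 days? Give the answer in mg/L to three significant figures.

7.50 mg/L

For a continuous step input, C/C₀ ≈ ½·erfc((x−vt)/(2√(Dt))).
vt = 0.0852 × 12.2 = 1.03944 m and 2√(Dt) = 2√(1.13 × 12.2) = 7.426 m.
Argument (x−vt)/(2√(Dt)) = (4.83 − 1.03944)/7.426 = 0.5104; ½·erfc(0.5104) = 0.2352.
C = 31.9 × 0.2352 = 7.50 mg/L.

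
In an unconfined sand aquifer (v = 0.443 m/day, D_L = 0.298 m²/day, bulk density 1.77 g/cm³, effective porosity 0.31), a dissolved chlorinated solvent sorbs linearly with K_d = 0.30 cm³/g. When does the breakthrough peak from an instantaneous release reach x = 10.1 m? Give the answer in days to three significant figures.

Retardation factor R = 1 + ρ_b·K_d/n = 1 + 1.77 × 0.30/0.31 = 2.713.
Sorption retards both mechanisms: v_R = v/R = 0.1633 m/day, D_R = D/R = 0.1098 m²/day.
Peak time from v_R²t² + 2D_R t − x² = 0: t = (√(D_R² + v_R²x²) − D_R)/v_R².
√(D_R² + v_R²x²) = √(0.1098² + 0.1633² × 10.1²) = 1.653; v_R² = 0.02667.
t = (1.653 − 0.1098)/0.02667 = 57.9 days.

57.9 days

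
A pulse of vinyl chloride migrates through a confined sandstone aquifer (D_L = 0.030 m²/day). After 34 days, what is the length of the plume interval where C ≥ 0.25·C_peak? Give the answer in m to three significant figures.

4.76 m

The plume is Gaussian with σ = √(2Dt) = √(2 × 0.030 × 34) = 1.428 m.
C/C_peak = exp(−Δx²/(2σ²)) = 0.25 ⇒ Δx = σ·√(−2 ln 0.25) = 1.428 × 1.665 = 2.378 m.
Width = 2Δx = 4.76 m.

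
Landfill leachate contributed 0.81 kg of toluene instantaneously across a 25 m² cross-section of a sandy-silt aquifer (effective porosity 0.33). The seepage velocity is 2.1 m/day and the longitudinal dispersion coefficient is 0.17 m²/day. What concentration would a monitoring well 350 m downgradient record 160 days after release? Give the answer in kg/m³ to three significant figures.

0.000877 kg/m³

For an instantaneous plane source, C(x,t) = M/(n_e·A·√(4πDt)) · exp(−(x−vt)²/(4Dt)), with n_e·A the pore (flow) area.
Plume center vt = 2.1 × 160 = 336 m, so the well at 350 m is 14 m downgradient of the peak.
√(4πDt) = 18.49 m, giving peak height M/(n_e·A·√(4πDt)) = 0.81/(0.33 × 25 × 18.49) = 0.005310 kg/m³.
(x−vt)²/(4Dt) = (14)²/(4 × 0.17 × 160) = 1.801; exp(−1.801) = 0.1651.
C = 0.005310 × 0.1651 = 0.000877 kg/m³.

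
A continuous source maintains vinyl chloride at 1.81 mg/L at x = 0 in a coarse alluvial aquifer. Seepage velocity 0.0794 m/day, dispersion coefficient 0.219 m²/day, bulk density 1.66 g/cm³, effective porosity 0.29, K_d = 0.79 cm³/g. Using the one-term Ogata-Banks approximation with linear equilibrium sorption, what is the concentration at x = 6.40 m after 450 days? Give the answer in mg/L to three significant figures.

0.914 mg/L

Retardation factor R = 1 + ρ_b·K_d/n = 1 + 1.66 × 0.79/0.29 = 5.522.
Sorption retards both mechanisms: v_R = v/R = 0.01438 m/day, D_R = D/R = 0.03966 m²/day.
v_R·t = 0.01438 × 450 = 6.471 m; 2√(D_R t) = 8.449 m; argument = (6.40 − 6.471)/8.449 = -0.008403.
C = C₀ × ½·erfc(-0.008403) = 1.81 × 0.5047 = 0.914 mg/L.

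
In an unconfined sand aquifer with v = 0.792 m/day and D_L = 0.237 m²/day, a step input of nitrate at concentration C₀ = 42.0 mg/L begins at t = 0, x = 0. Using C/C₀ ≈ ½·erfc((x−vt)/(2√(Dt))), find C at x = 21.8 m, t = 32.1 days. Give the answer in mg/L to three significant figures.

34.6 mg/L

For a continuous step input, C/C₀ ≈ ½·erfc((x−vt)/(2√(Dt))).
vt = 0.792 × 32.1 = 25.4232 m and 2√(Dt) = 2√(0.237 × 32.1) = 5.516 m.
Argument (x−vt)/(2√(Dt)) = (21.8 − 25.4232)/5.516 = -0.6569; ½·erfc(-0.6569) = 0.8236.
C = 42.0 × 0.8236 = 34.6 mg/L.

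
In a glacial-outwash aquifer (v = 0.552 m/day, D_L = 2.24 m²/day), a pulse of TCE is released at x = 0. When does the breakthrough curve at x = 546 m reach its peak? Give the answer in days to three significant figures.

For the 1D instantaneous-source solution, setting ∂C/∂t = 0 at fixed x gives v²t² + 2Dt − x² = 0, so t = (√(D² + v²x²) − D)/v².
√(D² + v²x²) = √(2.24² + 0.552² × 546²) = 301.4; v² = 0.304704.
t = (301.4 − 2.24)/0.304704 = 982 days (vs. the pure-advection estimate x/v = 989 d).

982 days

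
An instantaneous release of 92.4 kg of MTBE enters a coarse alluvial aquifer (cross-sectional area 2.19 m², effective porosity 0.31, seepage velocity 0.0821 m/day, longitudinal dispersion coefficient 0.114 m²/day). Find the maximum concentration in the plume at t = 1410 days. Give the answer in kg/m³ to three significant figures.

The peak of an instantaneous 1D plume sits at x = vt; there the Gaussian factor is 1 and C_max = M/(n_e·A·√(4πDt)), where n_e·A is the pore area the mass is dissolved in.
√(4πDt) = √(4π × 0.114 × 1410) = 44.94 m, so C_max = 92.4/(0.31 × 2.19 × 44.94) = 3.03 kg/m³.

3.03 kg/m³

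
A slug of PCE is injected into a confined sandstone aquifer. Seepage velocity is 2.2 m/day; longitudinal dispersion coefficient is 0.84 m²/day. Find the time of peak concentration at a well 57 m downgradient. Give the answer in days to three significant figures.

25.7 days

For the 1D instantaneous-source solution, setting ∂C/∂t = 0 at fixed x gives v²t² + 2Dt − x² = 0, so t = (√(D² + v²x²) − D)/v².
√(D² + v²x²) = √(0.84² + 2.2² × 57²) = 125.4; v² = 4.84.
t = (125.4 − 0.84)/4.84 = 25.7 days (vs. the pure-advection estimate x/v = 25.9 d).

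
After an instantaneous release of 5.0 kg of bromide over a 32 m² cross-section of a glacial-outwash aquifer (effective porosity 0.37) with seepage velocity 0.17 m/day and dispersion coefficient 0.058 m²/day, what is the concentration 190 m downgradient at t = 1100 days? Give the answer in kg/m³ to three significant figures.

For an instantaneous plane source, C(x,t) = M/(n_e·A·√(4πDt)) · exp(−(x−vt)²/(4Dt)), with n_e·A the pore (flow) area.
Plume center vt = 0.17 × 1100 = 187 m, so the well at 190 m is 3 m downgradient of the peak.
√(4πDt) = 28.31 m, giving peak height M/(n_e·A·√(4πDt)) = 5.0/(0.37 × 32 × 28.31) = 0.01492 kg/m³.
(x−vt)²/(4Dt) = (3)²/(4 × 0.058 × 1100) = 0.03527; exp(−0.03527) = 0.9653.
C = 0.01492 × 0.9653 = 0.0144 kg/m³.

0.0144 kg/m³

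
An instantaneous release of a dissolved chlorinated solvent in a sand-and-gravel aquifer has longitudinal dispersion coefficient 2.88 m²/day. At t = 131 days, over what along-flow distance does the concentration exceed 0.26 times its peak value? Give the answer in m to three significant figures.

90.2 m

The plume is Gaussian with σ = √(2Dt) = √(2 × 2.88 × 131) = 27.47 m.
C/C_peak = exp(−Δx²/(2σ²)) = 0.26 ⇒ Δx = σ·√(−2 ln 0.26) = 27.47 × 1.641 = 45.08 m.
Width = 2Δx = 90.2 m.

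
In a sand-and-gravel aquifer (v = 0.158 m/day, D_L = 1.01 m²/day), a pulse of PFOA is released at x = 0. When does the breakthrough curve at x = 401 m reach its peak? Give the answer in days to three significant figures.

2500 days

For the 1D instantaneous-source solution, setting ∂C/∂t = 0 at fixed x gives v²t² + 2Dt − x² = 0, so t = (√(D² + v²x²) − D)/v².
√(D² + v²x²) = √(1.01² + 0.158² × 401²) = 63.37; v² = 0.024964.
t = (63.37 − 1.01)/0.024964 = 2500 days (vs. the pure-advection estimate x/v = 2540 d).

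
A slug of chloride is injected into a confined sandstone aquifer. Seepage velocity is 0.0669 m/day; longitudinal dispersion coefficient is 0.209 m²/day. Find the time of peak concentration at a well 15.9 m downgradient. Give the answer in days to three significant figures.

For the 1D instantaneous-source solution, setting ∂C/∂t = 0 at fixed x gives v²t² + 2Dt − x² = 0, so t = (√(D² + v²x²) − D)/v².
√(D² + v²x²) = √(0.209² + 0.0669² × 15.9²) = 1.084; v² = 0.00447561.
t = (1.084 − 0.209)/0.00447561 = 196 days (vs. the pure-advection estimate x/v = 238 d).

196 days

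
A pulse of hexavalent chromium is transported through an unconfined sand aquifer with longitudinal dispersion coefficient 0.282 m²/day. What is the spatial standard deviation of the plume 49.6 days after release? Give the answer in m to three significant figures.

Dispersive spreading gives a Gaussian with σ² = 2Dt; advection only shifts the center.
σ = √(2 × 0.282 × 49.6) = 5.29 m.

5.29 m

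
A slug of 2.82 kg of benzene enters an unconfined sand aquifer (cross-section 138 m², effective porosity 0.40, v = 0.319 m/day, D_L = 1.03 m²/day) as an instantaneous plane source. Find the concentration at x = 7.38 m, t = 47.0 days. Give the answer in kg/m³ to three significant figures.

For an instantaneous plane source, C(x,t) = M/(n_e·A·√(4πDt)) · exp(−(x−vt)²/(4Dt)), with n_e·A the pore (flow) area.
Plume center vt = 0.319 × 47.0 = 14.993 m, so the well at 7.38 m is 7.613 m upgradient of the peak.
√(4πDt) = 24.66 m, giving peak height M/(n_e·A·√(4πDt)) = 2.82/(0.40 × 138 × 24.66) = 0.002072 kg/m³.
(x−vt)²/(4Dt) = (-7.613)²/(4 × 1.03 × 47.0) = 0.2993; exp(−0.2993) = 0.7413.
C = 0.002072 × 0.7413 = 0.00154 kg/m³.

0.00154 kg/m³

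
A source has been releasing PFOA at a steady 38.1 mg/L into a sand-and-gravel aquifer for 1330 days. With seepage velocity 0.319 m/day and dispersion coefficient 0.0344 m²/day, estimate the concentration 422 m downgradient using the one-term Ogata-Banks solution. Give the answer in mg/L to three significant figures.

22.6 mg/L

For a continuous step input, C/C₀ ≈ ½·erfc((x−vt)/(2√(Dt))).
vt = 0.319 × 1330 = 424.27 m and 2√(Dt) = 2√(0.0344 × 1330) = 13.53 m.
Argument (x−vt)/(2√(Dt)) = (422 − 424.27)/13.53 = -0.1678; ½·erfc(-0.1678) = 0.5938.
C = 38.1 × 0.5938 = 22.6 mg/L.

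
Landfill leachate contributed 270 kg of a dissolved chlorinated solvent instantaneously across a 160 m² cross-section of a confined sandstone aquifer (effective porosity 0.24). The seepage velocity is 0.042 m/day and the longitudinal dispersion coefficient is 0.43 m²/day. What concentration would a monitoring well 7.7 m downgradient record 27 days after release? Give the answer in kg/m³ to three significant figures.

For an instantaneous plane source, C(x,t) = M/(n_e·A·√(4πDt)) · exp(−(x−vt)²/(4Dt)), with n_e·A the pore (flow) area.
Plume center vt = 0.042 × 27 = 1.134 m, so the well at 7.7 m is 6.566 m downgradient of the peak.
√(4πDt) = 12.08 m, giving peak height M/(n_e·A·√(4πDt)) = 270/(0.24 × 160 × 12.08) = 0.5821 kg/m³.
(x−vt)²/(4Dt) = (6.566)²/(4 × 0.43 × 27) = 0.9283; exp(−0.9283) = 0.3952.
C = 0.5821 × 0.3952 = 0.230 kg/m³.

0.230 kg/m³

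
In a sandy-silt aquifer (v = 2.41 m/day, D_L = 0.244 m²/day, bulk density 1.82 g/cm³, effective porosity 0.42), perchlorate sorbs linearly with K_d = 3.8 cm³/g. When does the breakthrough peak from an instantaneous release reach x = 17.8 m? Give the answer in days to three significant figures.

Retardation factor R = 1 + ρ_b·K_d/n = 1 + 1.82 × 3.8/0.42 = 17.47.
Sorption retards both mechanisms: v_R = v/R = 0.1380 m/day, D_R = D/R = 0.01397 m²/day.
Peak time from v_R²t² + 2D_R t − x² = 0: t = (√(D_R² + v_R²x²) − D_R)/v_R².
√(D_R² + v_R²x²) = √(0.01397² + 0.1380² × 17.8²) = 2.456; v_R² = 0.01904.
t = (2.456 − 0.01397)/0.01904 = 128 days.

128 days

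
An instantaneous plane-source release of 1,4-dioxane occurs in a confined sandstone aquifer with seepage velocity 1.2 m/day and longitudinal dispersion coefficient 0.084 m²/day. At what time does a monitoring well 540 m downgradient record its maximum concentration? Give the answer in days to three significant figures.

450 days

For the 1D instantaneous-source solution, setting ∂C/∂t = 0 at fixed x gives v²t² + 2Dt − x² = 0, so t = (√(D² + v²x²) − D)/v².
√(D² + v²x²) = √(0.084² + 1.2² × 540²) = 648.0; v² = 1.44.
t = (648.0 − 0.084)/1.44 = 450 days (vs. the pure-advection estimate x/v = 450 d).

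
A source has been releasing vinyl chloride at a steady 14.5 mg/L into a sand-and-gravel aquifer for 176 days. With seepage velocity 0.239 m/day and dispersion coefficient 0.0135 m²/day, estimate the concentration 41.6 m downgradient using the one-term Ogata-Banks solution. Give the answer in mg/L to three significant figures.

8.47 mg/L

For a continuous step input, C/C₀ ≈ ½·erfc((x−vt)/(2√(Dt))).
vt = 0.239 × 176 = 42.064 m and 2√(Dt) = 2√(0.0135 × 176) = 3.083 m.
Argument (x−vt)/(2√(Dt)) = (41.6 − 42.064)/3.083 = -0.1505; ½·erfc(-0.1505) = 0.5843.
C = 14.5 × 0.5843 = 8.47 mg/L.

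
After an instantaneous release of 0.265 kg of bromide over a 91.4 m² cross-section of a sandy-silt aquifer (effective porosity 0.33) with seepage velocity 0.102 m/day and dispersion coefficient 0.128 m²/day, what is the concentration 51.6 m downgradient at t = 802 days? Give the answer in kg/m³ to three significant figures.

For an instantaneous plane source, C(x,t) = M/(n_e·A·√(4πDt)) · exp(−(x−vt)²/(4Dt)), with n_e·A the pore (flow) area.
Plume center vt = 0.102 × 802 = 81.804 m, so the well at 51.6 m is 30.204 m upgradient of the peak.
√(4πDt) = 35.92 m, giving peak height M/(n_e·A·√(4πDt)) = 0.265/(0.33 × 91.4 × 35.92) = 0.0002446 kg/m³.
(x−vt)²/(4Dt) = (-30.204)²/(4 × 0.128 × 802) = 2.222; exp(−2.222) = 0.1084.
C = 0.0002446 × 0.1084 = 2.65e-05 kg/m³.

2.65e-05 kg/m³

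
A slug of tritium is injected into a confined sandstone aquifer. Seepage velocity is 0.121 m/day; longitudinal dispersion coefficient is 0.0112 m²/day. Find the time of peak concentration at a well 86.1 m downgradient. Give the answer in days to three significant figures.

711 days

For the 1D instantaneous-source solution, setting ∂C/∂t = 0 at fixed x gives v²t² + 2Dt − x² = 0, so t = (√(D² + v²x²) − D)/v².
√(D² + v²x²) = √(0.0112² + 0.121² × 86.1²) = 10.42; v² = 0.014641.
t = (10.42 − 0.0112)/0.014641 = 711 days (vs. the pure-advection estimate x/v = 712 d).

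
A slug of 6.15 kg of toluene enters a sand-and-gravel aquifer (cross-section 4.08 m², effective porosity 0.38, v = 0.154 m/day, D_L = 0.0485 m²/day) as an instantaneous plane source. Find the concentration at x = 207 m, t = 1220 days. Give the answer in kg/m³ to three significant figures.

For an instantaneous plane source, C(x,t) = M/(n_e·A·√(4πDt)) · exp(−(x−vt)²/(4Dt)), with n_e·A the pore (flow) area.
Plume center vt = 0.154 × 1220 = 187.88 m, so the well at 207 m is 19.12 m downgradient of the peak.
√(4πDt) = 27.27 m, giving peak height M/(n_e·A·√(4πDt)) = 6.15/(0.38 × 4.08 × 27.27) = 0.1455 kg/m³.
(x−vt)²/(4Dt) = (19.12)²/(4 × 0.0485 × 1220) = 1.545; exp(−1.545) = 0.2133.
C = 0.1455 × 0.2133 = 0.0310 kg/m³.

0.0310 kg/m³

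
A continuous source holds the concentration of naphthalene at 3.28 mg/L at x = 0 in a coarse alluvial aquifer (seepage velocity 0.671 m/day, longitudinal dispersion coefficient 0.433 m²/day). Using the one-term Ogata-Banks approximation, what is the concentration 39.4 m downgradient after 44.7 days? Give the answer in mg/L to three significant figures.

0.214 mg/L

For a continuous step input, C/C₀ ≈ ½·erfc((x−vt)/(2√(Dt))).
vt = 0.671 × 44.7 = 29.9937 m and 2√(Dt) = 2√(0.433 × 44.7) = 8.799 m.
Argument (x−vt)/(2√(Dt)) = (39.4 − 29.9937)/8.799 = 1.069; ½·erfc(1.069) = 0.06529.
C = 3.28 × 0.06529 = 0.214 mg/L.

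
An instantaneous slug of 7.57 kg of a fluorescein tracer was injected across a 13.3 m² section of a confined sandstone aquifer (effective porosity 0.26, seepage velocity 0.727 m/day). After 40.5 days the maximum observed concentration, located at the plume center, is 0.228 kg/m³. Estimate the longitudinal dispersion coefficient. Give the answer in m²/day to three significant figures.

At the plume center C_max = M/(n_e·A·√(4πDt)), so D = M²/(4πt·(n_e·A·C_max)²).
n_e·A·C_max = 0.26 × 13.3 × 0.228 = 0.7884 kg/m.
D = 7.57²/(4π × 40.5 × 0.7884²) = 0.181 m²/day.

0.181 m²/day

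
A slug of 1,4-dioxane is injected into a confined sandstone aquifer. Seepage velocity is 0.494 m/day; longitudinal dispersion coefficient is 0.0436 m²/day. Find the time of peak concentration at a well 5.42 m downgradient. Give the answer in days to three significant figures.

10.8 days

For the 1D instantaneous-source solution, setting ∂C/∂t = 0 at fixed x gives v²t² + 2Dt − x² = 0, so t = (√(D² + v²x²) − D)/v².
√(D² + v²x²) = √(0.0436² + 0.494² × 5.42²) = 2.678; v² = 0.244036.
t = (2.678 − 0.0436)/0.244036 = 10.8 days (vs. the pure-advection estimate x/v = 11.0 d).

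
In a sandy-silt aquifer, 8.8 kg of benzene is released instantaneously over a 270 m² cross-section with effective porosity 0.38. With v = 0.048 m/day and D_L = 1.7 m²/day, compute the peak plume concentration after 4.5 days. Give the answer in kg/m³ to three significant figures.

The peak of an instantaneous 1D plume sits at x = vt; there the Gaussian factor is 1 and C_max = M/(n_e·A·√(4πDt)), where n_e·A is the pore area the mass is dissolved in.
√(4πDt) = √(4π × 1.7 × 4.5) = 9.805 m, so C_max = 8.8/(0.38 × 270 × 9.805) = 0.00875 kg/m³.

0.00875 kg/m³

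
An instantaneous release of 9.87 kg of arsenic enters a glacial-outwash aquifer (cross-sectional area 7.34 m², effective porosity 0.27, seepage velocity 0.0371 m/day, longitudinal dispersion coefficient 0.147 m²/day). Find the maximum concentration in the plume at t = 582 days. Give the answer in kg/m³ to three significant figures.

0.152 kg/m³

The peak of an instantaneous 1D plume sits at x = vt; there the Gaussian factor is 1 and C_max = M/(n_e·A·√(4πDt)), where n_e·A is the pore area the mass is dissolved in.
√(4πDt) = √(4π × 0.147 × 582) = 32.79 m, so C_max = 9.87/(0.27 × 7.34 × 32.79) = 0.152 kg/m³.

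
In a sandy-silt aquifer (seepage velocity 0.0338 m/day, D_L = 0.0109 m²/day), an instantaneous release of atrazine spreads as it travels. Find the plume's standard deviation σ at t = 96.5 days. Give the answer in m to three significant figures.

1.45 m

Dispersive spreading gives a Gaussian with σ² = 2Dt; advection only shifts the center.
σ = √(2 × 0.0109 × 96.5) = 1.45 m.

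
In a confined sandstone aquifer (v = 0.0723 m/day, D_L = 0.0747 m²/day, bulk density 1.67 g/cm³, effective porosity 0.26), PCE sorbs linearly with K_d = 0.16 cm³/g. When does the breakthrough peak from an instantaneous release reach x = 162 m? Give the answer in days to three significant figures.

Retardation factor R = 1 + ρ_b·K_d/n = 1 + 1.67 × 0.16/0.26 = 2.028.
Sorption retards both mechanisms: v_R = v/R = 0.03565 m/day, D_R = D/R = 0.03683 m²/day.
Peak time from v_R²t² + 2D_R t − x² = 0: t = (√(D_R² + v_R²x²) − D_R)/v_R².
√(D_R² + v_R²x²) = √(0.03683² + 0.03565² × 162²) = 5.775; v_R² = 0.001271.
t = (5.775 − 0.03683)/0.001271 = 4510 days.

4510 days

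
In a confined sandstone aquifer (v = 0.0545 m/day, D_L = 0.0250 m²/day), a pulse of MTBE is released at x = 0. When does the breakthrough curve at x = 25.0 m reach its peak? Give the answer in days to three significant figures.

450 days

For the 1D instantaneous-source solution, setting ∂C/∂t = 0 at fixed x gives v²t² + 2Dt − x² = 0, so t = (√(D² + v²x²) − D)/v².
√(D² + v²x²) = √(0.0250² + 0.0545² × 25.0²) = 1.363; v² = 0.00297025.
t = (1.363 − 0.0250)/0.00297025 = 450 days (vs. the pure-advection estimate x/v = 459 d).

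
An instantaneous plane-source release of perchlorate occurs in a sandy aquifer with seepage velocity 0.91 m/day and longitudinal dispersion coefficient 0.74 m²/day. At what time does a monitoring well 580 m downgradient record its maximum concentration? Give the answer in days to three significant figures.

For the 1D instantaneous-source solution, setting ∂C/∂t = 0 at fixed x gives v²t² + 2Dt − x² = 0, so t = (√(D² + v²x²) − D)/v².
√(D² + v²x²) = √(0.74² + 0.91² × 580²) = 527.8; v² = 0.8281.
t = (527.8 − 0.74)/0.8281 = 636 days (vs. the pure-advection estimate x/v = 637 d).

636 days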